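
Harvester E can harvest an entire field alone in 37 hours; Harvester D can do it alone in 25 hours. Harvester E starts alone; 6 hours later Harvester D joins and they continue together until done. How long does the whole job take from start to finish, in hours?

In 6 hours Harvester E does 6/37 of the job, leaving 31/37.
Harvester E and Harvester D together work at 62/925 per hour, so finishing takes 31/37 ÷ 62/925 = 25/2 hours.
Total time = 6 + 25/2 = 37/2 hours.

37/2 hours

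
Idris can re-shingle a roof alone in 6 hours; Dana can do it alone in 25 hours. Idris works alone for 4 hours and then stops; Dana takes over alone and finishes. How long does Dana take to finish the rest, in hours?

25/3 hours

In 4 hours Idris does 4/6 = 2/3 of the job, leaving 1/3.
Dana works at 1/25 per hour, so finishing takes 1/3 ÷ 1/25 = 25/3 hours.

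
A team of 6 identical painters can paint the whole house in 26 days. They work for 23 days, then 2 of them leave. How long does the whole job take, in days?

55/2 days

One painter does 1/156 of the job per day.
After 23 days with 6 painters, 23/26 is done (3/26 left).
With 4 painters the rate is 4/156 = 1/39, so the rest takes 3/26 ÷ 1/39 = 9/2 days.
Total = 23 + 9/2 = 55/2 days.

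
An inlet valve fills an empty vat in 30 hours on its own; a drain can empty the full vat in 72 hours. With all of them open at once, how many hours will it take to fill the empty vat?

360/7 hours

Net rate = 1/30 − 1/72 = (12 − 5)/360 = 7/360 per hour.
Filling time = 1 ÷ (7/360) = 360/7 hours.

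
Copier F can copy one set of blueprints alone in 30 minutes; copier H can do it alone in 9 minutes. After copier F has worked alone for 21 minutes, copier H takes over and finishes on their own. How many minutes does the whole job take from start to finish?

In 21 minutes copier F does 21/30 = 7/10 of the job, leaving 3/10.
Copier H works at 1/9 per minute, so finishing takes 3/10 ÷ 1/9 = 27/10 minutes.
Total time = 21 + 27/10 = 237/10 minutes.

237/10 minutes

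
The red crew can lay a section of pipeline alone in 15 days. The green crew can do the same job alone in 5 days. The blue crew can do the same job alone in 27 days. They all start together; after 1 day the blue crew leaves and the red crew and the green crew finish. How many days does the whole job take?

65/18 days

In the first 1 day the combined rate is 41/135, so 41/135 of the job is done, leaving 94/135.
After the blue crew leaves the rate is 4/15 per day; the remaining 94/135 takes 47/18 days.
Total = 1 + 47/18 = 65/18 days.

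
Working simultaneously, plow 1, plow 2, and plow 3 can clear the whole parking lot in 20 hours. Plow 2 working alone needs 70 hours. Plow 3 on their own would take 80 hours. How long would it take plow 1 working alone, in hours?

560/13 hours

Combined rate is 1/20 per hour.
Known contribution: 1/70 + 1/80 = (8 + 7)/560 = 15/560 = 3/112 per hour.
So plow 1's rate is 1/20 − 3/112 = 13/560, meaning 560/13 hours alone.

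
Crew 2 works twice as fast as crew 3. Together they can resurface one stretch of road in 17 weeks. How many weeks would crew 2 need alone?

51/2 weeks

Let crew 3's rate be r; then crew 2's rate is 2r, so together (2 + 1)r = 3r = 1/17.
Thus r = 1/51 per week.
Crew 3 alone: 51 weeks; crew 2 alone: 51/2 weeks.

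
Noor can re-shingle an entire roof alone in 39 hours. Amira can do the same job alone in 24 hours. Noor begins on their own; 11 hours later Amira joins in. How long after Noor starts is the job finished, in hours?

65/3 hours

In the first 11 hours Noor alone does 11/39 of the job, leaving 28/39.
Once everyone is working, combined rate: 1/39 + 1/24 = (8 + 13)/312 = 21/312 = 7/104 per hour.
Remaining 28/39 at 7/104 per hour takes 32/3 hours.
Total from the start = 11 + 32/3 = 65/3 hours.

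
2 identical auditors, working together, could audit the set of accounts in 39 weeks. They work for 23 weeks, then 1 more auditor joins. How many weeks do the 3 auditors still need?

One auditor does 1/78 of the job per week.
After 23 weeks with 2 auditors, 23/39 is done (16/39 left).
With 3 auditors the rate is 3/78 = 1/26, so the rest takes 16/39 ÷ 1/26 = 32/3 weeks.

32/3 weeks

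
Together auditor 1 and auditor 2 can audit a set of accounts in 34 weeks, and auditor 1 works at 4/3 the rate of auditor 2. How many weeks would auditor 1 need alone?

Let auditor 2's rate be r; then auditor 1's rate is (4/3)r, so together (4/3 + 1)r = (7/3)r = 1/34.
Thus r = 3/238 per week.
Auditor 2 alone: 238/3 weeks; auditor 1 alone: 119/2 weeks.

119/2 weeks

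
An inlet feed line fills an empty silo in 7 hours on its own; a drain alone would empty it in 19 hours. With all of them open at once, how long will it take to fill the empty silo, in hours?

Net rate = 1/7 − 1/19 = (19 − 7)/133 = 12/133 per hour.
Filling time = 1 ÷ (12/133) = 133/12 hours.

133/12 hours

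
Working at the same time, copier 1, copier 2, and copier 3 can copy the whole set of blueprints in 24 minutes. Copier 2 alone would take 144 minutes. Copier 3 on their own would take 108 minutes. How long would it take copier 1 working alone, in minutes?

Combined rate is 1/24 per minute.
Known contribution: 1/144 + 1/108 = (3 + 4)/432 = 7/432 per minute.
So copier 1's rate is 1/24 − 7/432 = 11/432, meaning 432/11 minutes alone.

432/11 minutes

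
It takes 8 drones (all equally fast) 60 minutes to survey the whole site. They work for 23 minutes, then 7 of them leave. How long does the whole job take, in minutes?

319 minutes

One drone does 1/480 of the job per minute.
After 23 minutes with 8 drones, 23/60 is done (37/60 left).
With 1 drone the rate is 1/480, so the rest takes 37/60 ÷ 1/480 = 296 minutes.
Total = 23 + 296 = 319 minutes.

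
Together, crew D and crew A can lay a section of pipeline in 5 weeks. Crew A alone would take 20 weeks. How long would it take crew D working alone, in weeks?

Combined rate is 1/5 per week.
Known contribution: 1/20 per week.
So crew D's rate is 1/5 − 1/20 = 3/20, meaning 20/3 weeks alone.

20/3 weeks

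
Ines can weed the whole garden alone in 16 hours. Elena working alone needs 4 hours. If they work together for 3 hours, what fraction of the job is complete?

Combined rate: 1/16 + 1/4 = (1 + 4)/16 = 5/16 per hour.
In 3 hours they complete 3·5/16 = 15/16 of the job.

15/16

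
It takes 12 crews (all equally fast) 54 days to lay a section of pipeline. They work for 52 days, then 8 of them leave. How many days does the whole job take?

58 days

One crew does 1/648 of the job per day.
After 52 days with 12 crews, 26/27 is done (1/27 left).
With 4 crews the rate is 4/648 = 1/162, so the rest takes 1/27 ÷ 1/162 = 6 days.
Total = 52 + 6 = 58 days.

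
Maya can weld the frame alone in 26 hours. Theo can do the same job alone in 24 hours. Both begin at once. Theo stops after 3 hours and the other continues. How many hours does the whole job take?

In the first 3 hours the combined rate is 25/312, so 25/104 of the job is done, leaving 79/104.
After Theo leaves the rate is 1/26 per hour; the remaining 79/104 takes 79/4 hours.
Total = 3 + 79/4 = 91/4 hours.

91/4 hours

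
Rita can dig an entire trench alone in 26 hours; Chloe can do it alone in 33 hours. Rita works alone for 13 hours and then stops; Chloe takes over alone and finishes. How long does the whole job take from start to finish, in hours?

59/2 hours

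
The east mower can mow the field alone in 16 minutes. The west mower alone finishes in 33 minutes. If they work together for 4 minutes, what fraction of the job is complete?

Combined rate: 1/16 + 1/33 = (33 + 16)/528 = 49/528 per minute.
In 4 minutes they complete 4·49/528 = 49/132 of the job.

49/132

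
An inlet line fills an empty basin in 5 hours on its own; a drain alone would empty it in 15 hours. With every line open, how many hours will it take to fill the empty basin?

Net rate = 1/5 − 1/15 = (3 − 1)/15 = 2/15 per hour.
Filling time = 1 ÷ (2/15) = 15/2 hours.

15/2 hours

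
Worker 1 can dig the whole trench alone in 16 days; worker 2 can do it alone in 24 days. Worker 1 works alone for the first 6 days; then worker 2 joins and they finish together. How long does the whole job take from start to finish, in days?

In 6 days worker 1 does 6/16 = 3/8 of the job, leaving 5/8.
Worker 1 and worker 2 together work at 5/48 per day, so finishing takes 5/8 ÷ 5/48 = 6 days.
Total time = 6 + 6 = 12 days.

12 days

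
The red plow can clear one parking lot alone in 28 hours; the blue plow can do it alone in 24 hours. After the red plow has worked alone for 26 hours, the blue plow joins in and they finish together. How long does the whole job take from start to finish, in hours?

350/13 hours

In 26 hours the red plow does 26/28 = 13/14 of the job, leaving 1/14.
The red plow and the blue plow together work at 13/168 per hour, so finishing takes 1/14 ÷ 13/168 = 12/13 hours.
Total time = 26 + 12/13 = 350/13 hours.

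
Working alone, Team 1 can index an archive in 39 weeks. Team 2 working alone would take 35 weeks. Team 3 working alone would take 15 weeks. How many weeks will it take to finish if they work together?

91/11 weeks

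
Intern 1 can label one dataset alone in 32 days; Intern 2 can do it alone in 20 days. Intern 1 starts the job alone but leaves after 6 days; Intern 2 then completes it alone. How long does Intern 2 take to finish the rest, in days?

65/4 days

In 6 days Intern 1 does 6/32 = 3/16 of the job, leaving 13/16.
Intern 2 works at 1/20 per day, so finishing takes 13/16 ÷ 1/20 = 65/4 days.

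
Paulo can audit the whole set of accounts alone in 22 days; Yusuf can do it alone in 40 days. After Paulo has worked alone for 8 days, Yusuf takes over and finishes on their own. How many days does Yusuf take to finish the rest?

In 8 days Paulo does 8/22 = 4/11 of the job, leaving 7/11.
Yusuf works at 1/40 per day, so finishing takes 7/11 ÷ 1/40 = 280/11 days.

280/11 days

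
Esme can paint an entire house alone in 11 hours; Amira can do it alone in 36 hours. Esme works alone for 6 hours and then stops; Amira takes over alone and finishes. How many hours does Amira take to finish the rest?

180/11 hours

In 6 hours Esme does 6/11 of the job, leaving 5/11.
Amira works at 1/36 per hour, so finishing takes 5/11 ÷ 1/36 = 180/11 hours.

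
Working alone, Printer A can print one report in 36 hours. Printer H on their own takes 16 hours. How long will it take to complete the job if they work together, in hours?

With two workers the combined time is the product over the sum: 36·16/(36+16) = 576/52 = 144/13 hours.

144/13 hours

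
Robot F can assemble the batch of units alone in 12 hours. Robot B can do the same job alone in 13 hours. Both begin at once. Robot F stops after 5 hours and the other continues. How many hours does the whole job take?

91/12 hours

In the first 5 hours the combined rate is 25/156, so 125/156 of the job is done, leaving 31/156.
After robot F leaves the rate is 1/13 per hour; the remaining 31/156 takes 31/12 hours.
Total = 5 + 31/12 = 91/12 hours.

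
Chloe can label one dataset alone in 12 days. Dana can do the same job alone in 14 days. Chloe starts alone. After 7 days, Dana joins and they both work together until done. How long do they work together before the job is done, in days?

In the first 7 days Chloe alone does 7/12 of the job, leaving 5/12.
Once everyone is working, combined rate: 1/12 + 1/14 = (7 + 6)/84 = 13/84 per day.
Remaining 5/12 at 13/84 per day takes 35/13 days.

35/13 days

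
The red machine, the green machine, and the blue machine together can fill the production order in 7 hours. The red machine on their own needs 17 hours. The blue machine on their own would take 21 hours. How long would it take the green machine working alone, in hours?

Combined rate is 1/7 per hour.
Known contribution: 1/17 + 1/21 = (21 + 17)/357 = 38/357 per hour.
So the green machine's rate is 1/7 − 38/357 = 13/357, meaning 357/13 hours alone.

357/13 hours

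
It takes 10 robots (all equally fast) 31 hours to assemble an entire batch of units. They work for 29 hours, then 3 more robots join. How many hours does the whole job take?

397/13 hours

One robot does 1/310 of the job per hour.
After 29 hours with 10 robots, 29/31 is done (2/31 left).
With 13 robots the rate is 13/310, so the rest takes 2/31 ÷ 13/310 = 20/13 hours.
Total = 29 + 20/13 = 397/13 hours.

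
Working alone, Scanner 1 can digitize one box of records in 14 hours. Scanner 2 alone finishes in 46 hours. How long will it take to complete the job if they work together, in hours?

161/15 hours

Combined rate: 1/14 + 1/46 = (23 + 7)/322 = 30/322 = 15/161 per hour.
Time = 1 ÷ (15/161) = 161/15 hours.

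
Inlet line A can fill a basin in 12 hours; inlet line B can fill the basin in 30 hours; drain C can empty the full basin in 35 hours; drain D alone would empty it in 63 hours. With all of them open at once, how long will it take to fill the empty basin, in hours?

180/13 hours

Net rate = 1/12 + 1/30 − 1/35 − 1/63 = (105 + 42 − 36 − 20)/1260 = 91/1260 = 13/180 per hour.
Filling time = 1 ÷ (13/180) = 180/13 hours.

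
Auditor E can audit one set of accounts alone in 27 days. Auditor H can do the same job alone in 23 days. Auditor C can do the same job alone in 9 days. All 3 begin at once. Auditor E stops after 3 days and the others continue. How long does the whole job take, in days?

23/4 days

In the first 3 days the combined rate is 119/621, so 119/207 of the job is done, leaving 88/207.
After auditor E leaves the rate is 32/207 per day; the remaining 88/207 takes 11/4 days.
Total = 3 + 11/4 = 23/4 days.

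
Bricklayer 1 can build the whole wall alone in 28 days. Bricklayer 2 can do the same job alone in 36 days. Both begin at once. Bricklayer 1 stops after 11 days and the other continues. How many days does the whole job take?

153/7 days

In the first 11 days the combined rate is 4/63, so 44/63 of the job is done, leaving 19/63.
After bricklayer 1 leaves the rate is 1/36 per day; the remaining 19/63 takes 76/7 days.
Total = 11 + 76/7 = 153/7 days.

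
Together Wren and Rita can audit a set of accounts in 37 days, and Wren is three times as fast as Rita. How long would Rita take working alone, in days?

148 days

Let Rita's rate be r; then Wren's rate is 3r, so together (3 + 1)r = 4r = 1/37.
Thus r = 1/148 per day.
Rita alone: 148 days; Wren alone: 148/3 days.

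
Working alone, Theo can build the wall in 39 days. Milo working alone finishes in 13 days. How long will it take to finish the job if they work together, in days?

39/4 days

Combined rate: 1/39 + 1/13 = (1 + 3)/39 = 4/39 per day.
Time = 1 ÷ (4/39) = 39/4 days.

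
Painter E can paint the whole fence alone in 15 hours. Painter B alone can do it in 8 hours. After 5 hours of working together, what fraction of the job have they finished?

Combined rate: 1/15 + 1/8 = (8 + 15)/120 = 23/120 per hour.
In 5 hours they complete 5·23/120 = 23/24 of the job.

23/24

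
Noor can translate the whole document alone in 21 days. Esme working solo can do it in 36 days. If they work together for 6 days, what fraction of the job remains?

23/42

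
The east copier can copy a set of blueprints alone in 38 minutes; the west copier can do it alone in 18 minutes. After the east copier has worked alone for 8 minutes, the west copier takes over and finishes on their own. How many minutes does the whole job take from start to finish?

In 8 minutes the east copier does 8/38 = 4/19 of the job, leaving 15/19.
The west copier works at 1/18 per minute, so finishing takes 15/19 ÷ 1/18 = 270/19 minutes.
Total time = 8 + 270/19 = 422/19 minutes.

422/19 minutes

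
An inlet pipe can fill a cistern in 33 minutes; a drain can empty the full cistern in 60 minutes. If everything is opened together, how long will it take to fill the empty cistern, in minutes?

220/3 minutes

Net rate = 1/33 − 1/60 = (20 − 11)/660 = 9/660 = 3/220 per minute.
Filling time = 1 ÷ (3/220) = 220/3 minutes.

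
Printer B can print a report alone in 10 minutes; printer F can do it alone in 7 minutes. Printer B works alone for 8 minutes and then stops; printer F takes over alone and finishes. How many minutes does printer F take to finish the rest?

In 8 minutes printer B does 8/10 = 4/5 of the job, leaving 1/5.
Printer F works at 1/7 per minute, so finishing takes 1/5 ÷ 1/7 = 7/5 minutes.

7/5 minutes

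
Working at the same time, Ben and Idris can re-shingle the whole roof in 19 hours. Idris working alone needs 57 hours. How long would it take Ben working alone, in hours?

Combined rate is 1/19 per hour.
Known contribution: 1/57 per hour.
So Ben's rate is 1/19 − 1/57 = 2/57, meaning 57/2 hours alone.

57/2 hours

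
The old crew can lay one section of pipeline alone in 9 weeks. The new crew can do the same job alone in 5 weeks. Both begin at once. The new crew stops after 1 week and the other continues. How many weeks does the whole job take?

In the first 1 week the combined rate is 14/45, so 14/45 of the job is done, leaving 31/45.
After the new crew leaves the rate is 1/9 per week; the remaining 31/45 takes 31/5 weeks.
Total = 1 + 31/5 = 36/5 weeks.

36/5 weeks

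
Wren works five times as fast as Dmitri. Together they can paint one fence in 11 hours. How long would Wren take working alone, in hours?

Let Dmitri's rate be r; then Wren's rate is 5r, so together (5 + 1)r = 6r = 1/11.
Thus r = 1/66 per hour.
Dmitri alone: 66 hours; Wren alone: 66/5 hours.

66/5 hours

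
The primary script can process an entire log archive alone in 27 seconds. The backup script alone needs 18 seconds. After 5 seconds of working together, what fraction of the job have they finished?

Combined rate: 1/27 + 1/18 = (2 + 3)/54 = 5/54 per second.
In 5 seconds they complete 5·5/54 = 25/54 of the job.

25/54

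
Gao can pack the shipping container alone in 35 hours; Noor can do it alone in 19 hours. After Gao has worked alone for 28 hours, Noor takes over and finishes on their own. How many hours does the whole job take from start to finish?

In 28 hours Gao does 28/35 = 4/5 of the job, leaving 1/5.
Noor works at 1/19 per hour, so finishing takes 1/5 ÷ 1/19 = 19/5 hours.
Total time = 28 + 19/5 = 159/5 hours.

159/5 hours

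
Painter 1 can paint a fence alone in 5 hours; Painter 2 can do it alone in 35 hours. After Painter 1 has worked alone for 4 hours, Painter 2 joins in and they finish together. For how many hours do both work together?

7/8 hours

In 4 hours Painter 1 does 4/5 of the job, leaving 1/5.
Painter 1 and Painter 2 together work at 8/35 per hour, so finishing takes 1/5 ÷ 8/35 = 7/8 hours.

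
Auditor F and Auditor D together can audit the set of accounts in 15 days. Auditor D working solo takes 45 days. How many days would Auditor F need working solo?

45/2 days

Combined rate is 1/15 per day.
Known contribution: 1/45 per day.
So Auditor F's rate is 1/15 − 1/45 = 2/45, meaning 45/2 days alone.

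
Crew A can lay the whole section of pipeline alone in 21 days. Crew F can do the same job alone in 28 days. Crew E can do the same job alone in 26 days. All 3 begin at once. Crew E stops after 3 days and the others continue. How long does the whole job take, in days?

In the first 3 days the combined rate is 19/156, so 19/52 of the job is done, leaving 33/52.
After Crew E leaves the rate is 1/12 per day; the remaining 33/52 takes 99/13 days.
Total = 3 + 99/13 = 138/13 days.

138/13 days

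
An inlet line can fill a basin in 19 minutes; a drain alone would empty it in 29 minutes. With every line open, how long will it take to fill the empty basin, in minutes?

551/10 minutes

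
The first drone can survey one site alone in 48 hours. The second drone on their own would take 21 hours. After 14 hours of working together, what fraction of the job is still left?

1/24

Combined rate: 1/48 + 1/21 = (7 + 16)/336 = 23/336 per hour.
In 14 hours they complete 14·23/336 = 23/24 of the job.
So 1/24 remains.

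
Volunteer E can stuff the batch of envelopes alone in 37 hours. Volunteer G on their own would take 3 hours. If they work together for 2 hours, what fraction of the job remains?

31/111

Combined rate: 1/37 + 1/3 = (3 + 37)/111 = 40/111 per hour.
In 2 hours they complete 2·40/111 = 80/111 of the job.
So 31/111 remains.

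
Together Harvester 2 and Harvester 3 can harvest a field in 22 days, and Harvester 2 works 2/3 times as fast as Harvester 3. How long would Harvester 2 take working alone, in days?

Let Harvester 3's rate be r; then Harvester 2's rate is (2/3)r, so together (2/3 + 1)r = (5/3)r = 1/22.
Thus r = 3/110 per day.
Harvester 3 alone: 110/3 days; Harvester 2 alone: 55 days.

55 days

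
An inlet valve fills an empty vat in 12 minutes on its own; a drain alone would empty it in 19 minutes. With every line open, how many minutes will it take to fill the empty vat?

Net rate = 1/12 − 1/19 = (19 − 12)/228 = 7/228 per minute.
Filling time = 1 ÷ (7/228) = 228/7 minutes.

228/7 minutes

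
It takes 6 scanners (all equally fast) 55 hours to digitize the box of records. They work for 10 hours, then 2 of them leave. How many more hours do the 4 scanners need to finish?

One scanner does 1/330 of the job per hour.
After 10 hours with 6 scanners, 2/11 is done (9/11 left).
With 4 scanners the rate is 4/330 = 2/165, so the rest takes 9/11 ÷ 2/165 = 135/2 hours.

135/2 hours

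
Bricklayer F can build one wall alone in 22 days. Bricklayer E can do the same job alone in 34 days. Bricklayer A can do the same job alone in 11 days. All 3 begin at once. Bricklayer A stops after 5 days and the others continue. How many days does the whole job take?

In the first 5 days the combined rate is 31/187, so 155/187 of the job is done, leaving 32/187.
After bricklayer A leaves the rate is 14/187 per day; the remaining 32/187 takes 16/7 days.
Total = 5 + 16/7 = 51/7 days.

51/7 days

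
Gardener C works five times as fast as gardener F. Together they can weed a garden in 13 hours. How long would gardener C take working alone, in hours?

78/5 hours

Let gardener F's rate be r; then gardener C's rate is 5r, so together (5 + 1)r = 6r = 1/13.
Thus r = 1/78 per hour.
Gardener F alone: 78 hours; gardener C alone: 78/5 hours.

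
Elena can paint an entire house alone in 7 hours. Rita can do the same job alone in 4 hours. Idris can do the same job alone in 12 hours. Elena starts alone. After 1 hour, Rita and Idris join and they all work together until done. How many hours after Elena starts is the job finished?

14/5 hours

In the first 1 hour Elena alone does 1/7 of the job, leaving 6/7.
Once everyone is working, combined rate: 1/7 + 1/4 + 1/12 = (12 + 21 + 7)/84 = 40/84 = 10/21 per hour.
Remaining 6/7 at 10/21 per hour takes 9/5 hours.
Total from the start = 1 + 9/5 = 14/5 hours.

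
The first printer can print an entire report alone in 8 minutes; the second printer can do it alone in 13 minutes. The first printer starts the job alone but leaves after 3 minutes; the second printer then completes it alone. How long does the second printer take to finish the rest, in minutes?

In 3 minutes the first printer does 3/8 of the job, leaving 5/8.
The second printer works at 1/13 per minute, so finishing takes 5/8 ÷ 1/13 = 65/8 minutes.

65/8 minutes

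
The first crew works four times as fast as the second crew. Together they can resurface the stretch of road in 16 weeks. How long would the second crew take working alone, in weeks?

Let the second crew's rate be r; then the first crew's rate is 4r, so together (4 + 1)r = 5r = 1/16.
Thus r = 1/80 per week.
The second crew alone: 80 weeks; the first crew alone: 20 weeks.

80 weeks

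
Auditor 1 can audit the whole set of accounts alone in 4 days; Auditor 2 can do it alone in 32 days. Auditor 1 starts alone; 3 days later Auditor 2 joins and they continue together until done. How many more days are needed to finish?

8/9 days

In 3 days Auditor 1 does 3/4 of the job, leaving 1/4.
Auditor 1 and Auditor 2 together work at 9/32 per day, so finishing takes 1/4 ÷ 9/32 = 8/9 days.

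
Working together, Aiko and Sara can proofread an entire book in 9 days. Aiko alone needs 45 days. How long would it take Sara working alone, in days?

45/4 days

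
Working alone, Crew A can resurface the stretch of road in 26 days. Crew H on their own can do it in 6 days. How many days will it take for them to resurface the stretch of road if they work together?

39/8 days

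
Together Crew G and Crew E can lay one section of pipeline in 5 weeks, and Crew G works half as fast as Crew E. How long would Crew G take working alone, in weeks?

15 weeks

Let Crew E's rate be r; then Crew G's rate is (1/2)r, so together (1/2 + 1)r = (3/2)r = 1/5.
Thus r = 2/15 per week.
Crew E alone: 15/2 weeks; Crew G alone: 15 weeks.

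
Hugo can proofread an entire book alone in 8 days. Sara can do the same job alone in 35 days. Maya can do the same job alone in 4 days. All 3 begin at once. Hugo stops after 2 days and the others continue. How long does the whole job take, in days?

In the first 2 days the combined rate is 113/280, so 113/140 of the job is done, leaving 27/140.
After Hugo leaves the rate is 39/140 per day; the remaining 27/140 takes 9/13 days.
Total = 2 + 9/13 = 35/13 days.

35/13 days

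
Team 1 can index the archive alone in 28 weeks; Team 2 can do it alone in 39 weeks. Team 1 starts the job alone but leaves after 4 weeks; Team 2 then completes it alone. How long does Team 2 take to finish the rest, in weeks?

234/7 weeks

In 4 weeks Team 1 does 4/28 = 1/7 of the job, leaving 6/7.
Team 2 works at 1/39 per week, so finishing takes 6/7 ÷ 1/39 = 234/7 weeks.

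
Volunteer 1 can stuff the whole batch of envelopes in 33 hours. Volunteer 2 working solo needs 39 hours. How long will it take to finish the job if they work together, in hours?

Combined rate: 1/33 + 1/39 = (13 + 11)/429 = 24/429 = 8/143 per hour.
Time = 1 ÷ (8/143) = 143/8 hours.

143/8 hours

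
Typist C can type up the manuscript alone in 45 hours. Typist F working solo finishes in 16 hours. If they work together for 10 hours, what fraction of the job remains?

Combined rate: 1/45 + 1/16 = (16 + 45)/720 = 61/720 per hour.
In 10 hours they complete 10·61/720 = 61/72 of the job.
So 11/72 remains.

11/72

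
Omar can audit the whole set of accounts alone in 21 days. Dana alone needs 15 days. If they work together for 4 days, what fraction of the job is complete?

Combined rate: 1/21 + 1/15 = (5 + 7)/105 = 12/105 = 4/35 per day.
In 4 days they complete 4·4/35 = 16/35 of the job.

16/35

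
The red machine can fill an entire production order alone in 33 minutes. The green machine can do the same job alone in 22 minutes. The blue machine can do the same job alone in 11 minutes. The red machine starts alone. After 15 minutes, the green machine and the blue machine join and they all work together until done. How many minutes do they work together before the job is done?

In the first 15 minutes the red machine alone does 15/33 = 5/11 of the job, leaving 6/11.
Once everyone is working, combined rate: 1/33 + 1/22 + 1/11 = (2 + 3 + 6)/66 = 11/66 = 1/6 per minute.
Remaining 6/11 at 1/6 per minute takes 36/11 minutes.

36/11 minutes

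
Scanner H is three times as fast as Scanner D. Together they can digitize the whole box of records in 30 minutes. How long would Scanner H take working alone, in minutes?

40 minutes

Let Scanner D's rate be r; then Scanner H's rate is 3r, so together (3 + 1)r = 4r = 1/30.
Thus r = 1/120 per minute.
Scanner D alone: 120 minutes; Scanner H alone: 40 minutes.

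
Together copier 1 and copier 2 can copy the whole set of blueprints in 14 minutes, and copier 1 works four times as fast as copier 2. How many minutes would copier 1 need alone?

Let copier 2's rate be r; then copier 1's rate is 4r, so together (4 + 1)r = 5r = 1/14.
Thus r = 1/70 per minute.
Copier 2 alone: 70 minutes; copier 1 alone: 35/2 minutes.

35/2 minutes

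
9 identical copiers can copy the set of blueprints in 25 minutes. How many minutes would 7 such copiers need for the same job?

225/7 minutes

Total work is 9·25 = 225 copier-minutes.
With 7 copiers: 225/7 minutes.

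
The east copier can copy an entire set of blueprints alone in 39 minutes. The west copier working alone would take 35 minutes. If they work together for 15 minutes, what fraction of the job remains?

Combined rate: 1/39 + 1/35 = (35 + 39)/1365 = 74/1365 per minute.
In 15 minutes they complete 15·74/1365 = 74/91 of the job.
So 17/91 remains.

17/91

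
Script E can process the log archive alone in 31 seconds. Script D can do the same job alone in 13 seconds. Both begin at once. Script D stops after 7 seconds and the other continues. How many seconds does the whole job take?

186/13 seconds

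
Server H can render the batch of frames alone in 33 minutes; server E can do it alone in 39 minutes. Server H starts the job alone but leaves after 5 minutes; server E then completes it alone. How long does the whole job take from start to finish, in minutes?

419/11 minutes

In 5 minutes server H does 5/33 of the job, leaving 28/33.
Server E works at 1/39 per minute, so finishing takes 28/33 ÷ 1/39 = 364/11 minutes.
Total time = 5 + 364/11 = 419/11 minutes.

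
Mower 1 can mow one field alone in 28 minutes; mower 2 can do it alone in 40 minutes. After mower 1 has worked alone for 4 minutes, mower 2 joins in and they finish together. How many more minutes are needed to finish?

In 4 minutes mower 1 does 4/28 = 1/7 of the job, leaving 6/7.
Mower 1 and mower 2 together work at 17/280 per minute, so finishing takes 6/7 ÷ 17/280 = 240/17 minutes.

240/17 minutes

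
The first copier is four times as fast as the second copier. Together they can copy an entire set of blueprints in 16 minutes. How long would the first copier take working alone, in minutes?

20 minutes

Let the second copier's rate be r; then the first copier's rate is 4r, so together (4 + 1)r = 5r = 1/16.
Thus r = 1/80 per minute.
The second copier alone: 80 minutes; the first copier alone: 20 minutes.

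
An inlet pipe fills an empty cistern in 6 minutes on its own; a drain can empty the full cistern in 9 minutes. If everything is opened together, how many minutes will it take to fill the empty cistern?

18 minutes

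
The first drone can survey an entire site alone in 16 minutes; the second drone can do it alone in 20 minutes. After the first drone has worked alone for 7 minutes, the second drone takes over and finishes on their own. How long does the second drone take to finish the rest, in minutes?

45/4 minutes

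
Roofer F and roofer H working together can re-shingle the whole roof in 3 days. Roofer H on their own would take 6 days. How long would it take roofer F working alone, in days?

Combined rate is 1/3 per day.
Known contribution: 1/6 per day.
So roofer F's rate is 1/3 − 1/6 = 1/6, meaning 6 days alone.

6 days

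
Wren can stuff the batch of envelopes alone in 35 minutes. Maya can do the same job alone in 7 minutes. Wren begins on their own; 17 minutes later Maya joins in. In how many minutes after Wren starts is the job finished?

In the first 17 minutes Wren alone does 17/35 of the job, leaving 18/35.
Once everyone is working, combined rate: 1/35 + 1/7 = (1 + 5)/35 = 6/35 per minute.
Remaining 18/35 at 6/35 per minute takes 3 minutes.
Total from the start = 17 + 3 = 20 minutes.

20 minutes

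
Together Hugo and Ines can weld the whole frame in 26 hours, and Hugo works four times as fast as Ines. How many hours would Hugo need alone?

Let Ines's rate be r; then Hugo's rate is 4r, so together (4 + 1)r = 5r = 1/26.
Thus r = 1/130 per hour.
Ines alone: 130 hours; Hugo alone: 65/2 hours.

65/2 hours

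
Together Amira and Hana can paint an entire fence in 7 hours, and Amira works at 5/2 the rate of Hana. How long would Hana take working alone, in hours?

49/2 hours

Let Hana's rate be r; then Amira's rate is (5/2)r, so together (5/2 + 1)r = (7/2)r = 1/7.
Thus r = 2/49 per hour.
Hana alone: 49/2 hours; Amira alone: 49/5 hours.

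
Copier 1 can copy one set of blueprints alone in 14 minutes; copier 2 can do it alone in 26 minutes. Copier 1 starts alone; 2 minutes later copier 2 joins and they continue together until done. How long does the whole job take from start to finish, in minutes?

49/5 minutes

In 2 minutes copier 1 does 2/14 = 1/7 of the job, leaving 6/7.
Copier 1 and copier 2 together work at 10/91 per minute, so finishing takes 6/7 ÷ 10/91 = 39/5 minutes.
Total time = 2 + 39/5 = 49/5 minutes.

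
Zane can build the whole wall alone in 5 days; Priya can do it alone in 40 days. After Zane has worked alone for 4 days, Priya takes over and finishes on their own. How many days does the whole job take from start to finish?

In 4 days Zane does 4/5 of the job, leaving 1/5.
Priya works at 1/40 per day, so finishing takes 1/5 ÷ 1/40 = 8 days.
Total time = 4 + 8 = 12 days.

12 days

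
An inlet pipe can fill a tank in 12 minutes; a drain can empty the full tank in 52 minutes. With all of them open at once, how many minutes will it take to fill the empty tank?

78/5 minutes

Net rate = 1/12 − 1/52 = (13 − 3)/156 = 10/156 = 5/78 per minute.
Filling time = 1 ÷ (5/78) = 78/5 minutes.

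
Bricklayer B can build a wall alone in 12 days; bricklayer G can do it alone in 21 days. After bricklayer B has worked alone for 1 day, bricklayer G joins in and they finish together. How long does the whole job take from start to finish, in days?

In 1 day bricklayer B does 1/12 of the job, leaving 11/12.
Bricklayer B and bricklayer G together work at 11/84 per day, so finishing takes 11/12 ÷ 11/84 = 7 days.
Total time = 1 + 7 = 8 days.

8 days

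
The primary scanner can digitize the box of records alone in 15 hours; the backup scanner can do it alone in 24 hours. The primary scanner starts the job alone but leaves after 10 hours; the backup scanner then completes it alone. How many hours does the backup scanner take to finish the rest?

8 hours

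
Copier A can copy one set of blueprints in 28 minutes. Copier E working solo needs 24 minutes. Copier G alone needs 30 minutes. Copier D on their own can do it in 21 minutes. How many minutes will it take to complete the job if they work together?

120/19 minutes

Combined rate: 1/28 + 1/24 + 1/30 + 1/21 = (30 + 35 + 28 + 40)/840 = 133/840 = 19/120 per minute.
Time = 1 ÷ (19/120) = 120/19 minutes.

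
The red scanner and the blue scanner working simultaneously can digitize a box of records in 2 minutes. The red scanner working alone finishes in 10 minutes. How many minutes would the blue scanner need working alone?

Combined rate is 1/2 per minute.
Known contribution: 1/10 per minute.
So the blue scanner's rate is 1/2 − 1/10 = 2/5, meaning 5/2 minutes alone.

5/2 minutes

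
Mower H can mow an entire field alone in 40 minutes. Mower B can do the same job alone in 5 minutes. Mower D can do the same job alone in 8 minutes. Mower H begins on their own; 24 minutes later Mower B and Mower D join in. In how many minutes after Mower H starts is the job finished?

176/7 minutes

In the first 24 minutes Mower H alone does 24/40 = 3/5 of the job, leaving 2/5.
Once everyone is working, combined rate: 1/40 + 1/5 + 1/8 = (1 + 8 + 5)/40 = 14/40 = 7/20 per minute.
Remaining 2/5 at 7/20 per minute takes 8/7 minutes.
Total from the start = 24 + 8/7 = 176/7 minutes.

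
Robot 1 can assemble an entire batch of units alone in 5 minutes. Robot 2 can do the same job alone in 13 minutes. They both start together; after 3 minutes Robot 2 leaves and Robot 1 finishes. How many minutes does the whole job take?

50/13 minutes

In the first 3 minutes the combined rate is 18/65, so 54/65 of the job is done, leaving 11/65.
After Robot 2 leaves the rate is 1/5 per minute; the remaining 11/65 takes 11/13 minutes.
Total = 3 + 11/13 = 50/13 minutes.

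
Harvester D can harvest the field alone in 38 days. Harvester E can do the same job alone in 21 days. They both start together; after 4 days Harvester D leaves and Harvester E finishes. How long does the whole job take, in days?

357/19 days

In the first 4 days the combined rate is 59/798, so 118/399 of the job is done, leaving 281/399.
After Harvester D leaves the rate is 1/21 per day; the remaining 281/399 takes 281/19 days.
Total = 4 + 281/19 = 357/19 days.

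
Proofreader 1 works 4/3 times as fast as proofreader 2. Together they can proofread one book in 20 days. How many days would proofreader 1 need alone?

Let proofreader 2's rate be r; then proofreader 1's rate is (4/3)r, so together (4/3 + 1)r = (7/3)r = 1/20.
Thus r = 3/140 per day.
Proofreader 2 alone: 140/3 days; proofreader 1 alone: 35 days.

35 days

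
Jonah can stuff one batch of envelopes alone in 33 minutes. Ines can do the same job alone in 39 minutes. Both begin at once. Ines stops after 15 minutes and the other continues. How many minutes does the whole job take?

In the first 15 minutes the combined rate is 8/143, so 120/143 of the job is done, leaving 23/143.
After Ines leaves the rate is 1/33 per minute; the remaining 23/143 takes 69/13 minutes.
Total = 15 + 69/13 = 264/13 minutes.

264/13 minutes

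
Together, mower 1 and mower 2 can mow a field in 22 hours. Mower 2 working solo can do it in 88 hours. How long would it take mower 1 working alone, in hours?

88/3 hours

Combined rate is 1/22 per hour.
Known contribution: 1/88 per hour.
So mower 1's rate is 1/22 − 1/88 = 3/88, meaning 88/3 hours alone.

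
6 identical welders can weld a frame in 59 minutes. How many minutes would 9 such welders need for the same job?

118/3 minutes

Total work is 6·59 = 354 welder-minutes.
With 9 welders: 354/9 = 118/3 minutes.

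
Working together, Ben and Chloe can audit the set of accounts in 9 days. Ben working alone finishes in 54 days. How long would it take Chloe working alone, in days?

Combined rate is 1/9 per day.
Known contribution: 1/54 per day.
So Chloe's rate is 1/9 − 1/54 = 5/54, meaning 54/5 days alone.

54/5 days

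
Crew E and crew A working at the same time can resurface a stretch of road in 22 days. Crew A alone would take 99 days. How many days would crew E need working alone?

Combined rate is 1/22 per day.
Known contribution: 1/99 per day.
So crew E's rate is 1/22 − 1/99 = 7/198, meaning 198/7 days alone.

198/7 days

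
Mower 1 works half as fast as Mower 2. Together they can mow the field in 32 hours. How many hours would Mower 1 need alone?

Let Mower 2's rate be r; then Mower 1's rate is (1/2)r, so together (1/2 + 1)r = (3/2)r = 1/32.
Thus r = 1/48 per hour.
Mower 2 alone: 48 hours; Mower 1 alone: 96 hours.

96 hours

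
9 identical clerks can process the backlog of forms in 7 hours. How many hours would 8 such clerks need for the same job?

63/8 hours

Total work is 9·7 = 63 clerk-hours.
With 8 clerks: 63/8 hours.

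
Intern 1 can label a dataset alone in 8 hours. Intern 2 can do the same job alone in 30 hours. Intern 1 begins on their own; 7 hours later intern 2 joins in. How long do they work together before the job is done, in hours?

In the first 7 hours intern 1 alone does 7/8 of the job, leaving 1/8.
Once everyone is working, combined rate: 1/8 + 1/30 = (15 + 4)/120 = 19/120 per hour.
Remaining 1/8 at 19/120 per hour takes 15/19 hours.

15/19 hours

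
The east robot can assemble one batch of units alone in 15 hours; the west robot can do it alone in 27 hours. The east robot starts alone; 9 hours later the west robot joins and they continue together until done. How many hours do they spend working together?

27/7 hours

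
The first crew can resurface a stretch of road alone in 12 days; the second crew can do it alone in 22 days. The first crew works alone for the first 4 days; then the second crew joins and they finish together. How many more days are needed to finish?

In 4 days the first crew does 4/12 = 1/3 of the job, leaving 2/3.
The first crew and the second crew together work at 17/132 per day, so finishing takes 2/3 ÷ 17/132 = 88/17 days.

88/17 days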